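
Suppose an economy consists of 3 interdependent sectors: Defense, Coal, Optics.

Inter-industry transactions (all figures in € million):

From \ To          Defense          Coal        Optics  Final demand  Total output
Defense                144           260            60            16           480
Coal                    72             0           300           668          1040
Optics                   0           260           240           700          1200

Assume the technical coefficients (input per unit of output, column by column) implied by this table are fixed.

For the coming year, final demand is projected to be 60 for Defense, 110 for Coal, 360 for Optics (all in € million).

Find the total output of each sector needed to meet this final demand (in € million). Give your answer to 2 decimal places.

x_D = 223.23, x_C = 277.68, x_O = 536.77

Technical coefficients a_ij = z_ij / X_j:
  a_DD = 144/480 = 0.30, a_CD = 72/480 = 0.15, a_OD = 0/480 = 0.00
  a_DC = 260/1040 = 0.25, a_CC = 0/1040 = 0.00, a_OC = 260/1040 = 0.25
  a_DO = 60/1200 = 0.05, a_CO = 300/1200 = 0.25, a_OO = 240/1200 = 0.20
I − A =
  [   0.70    -0.25    -0.05]
  [  -0.15     1.00    -0.25]
  [   0.00    -0.25     0.80]
Cofactors of I−A, C_ij = (−1)^(i+j)·(minor ij) (rows/columns in the sector order above):
  C_11 = (1.00)(0.80) − (-0.25)(-0.25) = 0.7375
  C_12 = −[(-0.15)(0.80) − (-0.25)(0.00)] = 0.1200
  C_13 = (-0.15)(-0.25) − (1.00)(0.00) = 0.0375
  C_21 = −[(-0.25)(0.80) − (-0.05)(-0.25)] = 0.2125
  C_22 = (0.70)(0.80) − (-0.05)(0.00) = 0.5600
  C_23 = −[(0.70)(-0.25) − (-0.25)(0.00)] = 0.1750
  C_31 = (-0.25)(-0.25) − (-0.05)(1.00) = 0.1125
  C_32 = −[(0.70)(-0.25) − (-0.05)(-0.15)] = 0.1825
  C_33 = (0.70)(1.00) − (-0.25)(-0.15) = 0.6625
det(I−A) = Σ_j (I−A)_1j·C_1j = (0.70)(0.7375) + (-0.25)(0.1200) + (-0.05)(0.0375) = 0.484375
adj(I−A) = Cᵀ =
  [ 0.7375   0.2125   0.1125]
  [ 0.1200   0.5600   0.1825]
  [ 0.0375   0.1750   0.6625]
(I − A)⁻¹ = adj(I−A) / det(I−A) ≈
  [   1.5226     0.4387     0.2323]
  [   0.2477     1.1561     0.3768]
  [   0.0774     0.3613     1.3677]
x = (I − A)⁻¹ d = adj(I−A)·d / det(I−A), with det(I−A) = 0.484375:
  x_D = (0.7375·60 + 0.2125·110 + 0.1125·360) / 0.484375 = 108.125 / 0.484375 ≈ 223.23
  x_C = (0.1200·60 + 0.5600·110 + 0.1825·360) / 0.484375 = 134.50 / 0.484375 ≈ 277.68
  x_O = (0.0375·60 + 0.1750·110 + 0.6625·360) / 0.484375 = 260.00 / 0.484375 ≈ 536.77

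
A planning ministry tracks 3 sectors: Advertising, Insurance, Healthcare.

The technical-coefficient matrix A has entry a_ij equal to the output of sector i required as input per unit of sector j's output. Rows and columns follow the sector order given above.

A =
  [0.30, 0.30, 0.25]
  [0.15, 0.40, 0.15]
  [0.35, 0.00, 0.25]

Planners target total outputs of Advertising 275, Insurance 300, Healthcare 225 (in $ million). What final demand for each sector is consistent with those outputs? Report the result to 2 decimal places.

d_1 = 46.25, d_2 = 105.00, d_3 = 72.50

I − A =
  [   0.70    -0.30    -0.25]
  [  -0.15     0.60    -0.15]
  [  -0.35     0.00     0.75]
d = (I − A) x:
  d_1 = (+0.70)·275 + (-0.30)·300 + (-0.25)·225 = 46.25
  d_2 = (-0.15)·275 + (+0.60)·300 + (-0.15)·225 = 105.00
  d_3 = (-0.35)·275 + (+0.00)·300 + (+0.75)·225 = 72.50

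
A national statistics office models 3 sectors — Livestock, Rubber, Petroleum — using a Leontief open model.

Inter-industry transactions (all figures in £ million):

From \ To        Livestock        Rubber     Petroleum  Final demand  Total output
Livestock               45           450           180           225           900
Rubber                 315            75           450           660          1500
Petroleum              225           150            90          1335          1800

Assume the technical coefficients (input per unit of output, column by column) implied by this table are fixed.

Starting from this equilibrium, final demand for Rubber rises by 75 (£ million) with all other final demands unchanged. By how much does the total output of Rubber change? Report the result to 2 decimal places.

Technical coefficients a_ij = z_ij / X_j:
  a_LL = 45/900 = 0.05, a_RL = 315/900 = 0.35, a_PL = 225/900 = 0.25
  a_LR = 450/1500 = 0.30, a_RR = 75/1500 = 0.05, a_PR = 150/1500 = 0.10
  a_LP = 180/1800 = 0.10, a_RP = 450/1800 = 0.25, a_PP = 90/1800 = 0.05
I − A =
  [   0.95    -0.30    -0.10]
  [  -0.35     0.95    -0.25]
  [  -0.25    -0.10     0.95]
Cofactors of I−A, C_ij = (−1)^(i+j)·(minor ij) (rows/columns in the sector order above):
  C_11 = (0.95)(0.95) − (-0.25)(-0.10) = 0.8775
  C_12 = −[(-0.35)(0.95) − (-0.25)(-0.25)] = 0.3950
  C_13 = (-0.35)(-0.10) − (0.95)(-0.25) = 0.2725
  C_21 = −[(-0.30)(0.95) − (-0.10)(-0.10)] = 0.2950
  C_22 = (0.95)(0.95) − (-0.10)(-0.25) = 0.8775
  C_23 = −[(0.95)(-0.10) − (-0.30)(-0.25)] = 0.1700
  C_31 = (-0.30)(-0.25) − (-0.10)(0.95) = 0.1700
  C_32 = −[(0.95)(-0.25) − (-0.10)(-0.35)] = 0.2725
  C_33 = (0.95)(0.95) − (-0.30)(-0.35) = 0.7975
det(I−A) = Σ_j (I−A)_1j·C_1j = (0.95)(0.8775) + (-0.30)(0.3950) + (-0.10)(0.2725) = 0.687875
adj(I−A) = Cᵀ =
  [ 0.8775   0.2950   0.1700]
  [ 0.3950   0.8775   0.2725]
  [ 0.2725   0.1700   0.7975]
(I − A)⁻¹ = adj(I−A) / det(I−A) ≈
  [   1.2757     0.4289     0.2471]
  [   0.5742     1.2757     0.3961]
  [   0.3961     0.2471     1.1594]
Δx = (I − A)⁻¹ Δd with Δd having +75 in the Rubber component and 0 elsewhere.
So Δx_R = L_RR · (+75), where L_RR = adj(I−A)_RR / det(I−A) = 0.8775 / 0.687875.
Δx_R = 0.8775 × (+75) / 0.687875 = 65.8125 / 0.687875 ≈ 95.68.

Δx_R = 95.68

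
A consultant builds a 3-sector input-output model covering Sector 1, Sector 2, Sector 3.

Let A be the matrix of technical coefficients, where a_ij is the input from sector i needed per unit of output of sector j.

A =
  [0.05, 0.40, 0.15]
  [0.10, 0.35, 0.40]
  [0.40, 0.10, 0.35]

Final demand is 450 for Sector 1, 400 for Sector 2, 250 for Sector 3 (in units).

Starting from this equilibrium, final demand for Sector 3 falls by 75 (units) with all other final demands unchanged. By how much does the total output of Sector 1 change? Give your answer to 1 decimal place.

I − A =
  [   0.95    -0.40    -0.15]
  [  -0.10     0.65    -0.40]
  [  -0.40    -0.10     0.65]
Cofactors of I−A, C_ij = (−1)^(i+j)·(minor ij) (rows/columns in the sector order above):
  C_11 = (0.65)(0.65) − (-0.40)(-0.10) = 0.3825
  C_12 = −[(-0.10)(0.65) − (-0.40)(-0.40)] = 0.2250
  C_13 = (-0.10)(-0.10) − (0.65)(-0.40) = 0.2700
  C_21 = −[(-0.40)(0.65) − (-0.15)(-0.10)] = 0.2750
  C_22 = (0.95)(0.65) − (-0.15)(-0.40) = 0.5575
  C_23 = −[(0.95)(-0.10) − (-0.40)(-0.40)] = 0.2550
  C_31 = (-0.40)(-0.40) − (-0.15)(0.65) = 0.2575
  C_32 = −[(0.95)(-0.40) − (-0.15)(-0.10)] = 0.3950
  C_33 = (0.95)(0.65) − (-0.40)(-0.10) = 0.5775
det(I−A) = Σ_j (I−A)_1j·C_1j = (0.95)(0.3825) + (-0.40)(0.2250) + (-0.15)(0.2700) = 0.232875
adj(I−A) = Cᵀ =
  [ 0.3825   0.2750   0.2575]
  [ 0.2250   0.5575   0.3950]
  [ 0.2700   0.2550   0.5775]
(I − A)⁻¹ = adj(I−A) / det(I−A) ≈
  [   1.6425     1.1809     1.1057]
  [   0.9662     2.3940     1.6962]
  [   1.1594     1.0950     2.4799]
Δx = (I − A)⁻¹ Δd with Δd having -75 in the Sector 3 component and 0 elsewhere.
So Δx_1 = L_13 · (-75), where L_13 = adj(I−A)_13 / det(I−A) = 0.2575 / 0.232875.
Δx_1 = 0.2575 × (-75) / 0.232875 = -19.3125 / 0.232875 ≈ -82.9.

Δx_1 = -82.9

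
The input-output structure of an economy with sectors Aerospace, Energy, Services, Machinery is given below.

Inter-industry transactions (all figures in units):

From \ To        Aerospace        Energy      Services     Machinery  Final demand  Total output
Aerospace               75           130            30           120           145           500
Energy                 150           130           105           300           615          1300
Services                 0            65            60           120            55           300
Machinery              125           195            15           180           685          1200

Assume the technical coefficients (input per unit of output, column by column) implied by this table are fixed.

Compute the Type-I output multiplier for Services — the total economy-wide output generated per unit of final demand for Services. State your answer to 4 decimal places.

m_3 = 2.5576

Technical coefficients a_ij = z_ij / X_j:
  a_11 = 75/500 = 0.15, a_21 = 150/500 = 0.30, a_31 = 0/500 = 0.00, a_41 = 125/500 = 0.25
  a_12 = 130/1300 = 0.10, a_22 = 130/1300 = 0.10, a_32 = 65/1300 = 0.05, a_42 = 195/1300 = 0.15
  a_13 = 30/300 = 0.10, a_23 = 105/300 = 0.35, a_33 = 60/300 = 0.20, a_43 = 15/300 = 0.05
  a_14 = 120/1200 = 0.10, a_24 = 300/1200 = 0.25, a_34 = 120/1200 = 0.10, a_44 = 180/1200 = 0.15
I − A =
  [   0.85    -0.10    -0.10    -0.10]
  [  -0.30     0.90    -0.35    -0.25]
  [   0.00    -0.05     0.80    -0.10]
  [  -0.25    -0.15    -0.05     0.85]
Compute the cofactors C_ij = (−1)^(i+j)·(3×3 minor ij) of I−A; the adjugate is their transpose:
adj(I−A) = Cᵀ =
  [ 0.556750   0.085500   0.113500   0.104000]
  [ 0.261250   0.551250   0.288000   0.226750]
  [ 0.042875   0.050125   0.559625   0.085625]
  [ 0.212375   0.125375   0.117125   0.571625]
det(I−A) = Σ_j (I−A)_1j·C_1j = (0.85)(0.556750) + (-0.10)(0.261250) + (-0.10)(0.042875) + (-0.10)(0.212375) = 0.4215875
(I − A)⁻¹ = adj(I−A) / det(I−A) ≈
  [   1.32060     0.20280     0.26922     0.24669]
  [   0.61968     1.30756     0.68313     0.53785]
  [   0.10170     0.11890     1.32742     0.20310]
  [   0.50375     0.29739     0.27782     1.35589]
The output multiplier for sector j is the column-j sum of the Leontief inverse (I − A)⁻¹ = adj(I−A) / det(I−A).
Column 3 of adj(I−A): (0.113500, 0.288000, 0.559625, 0.117125); det(I−A) = 0.4215875.
m_3 = (0.113500 + 0.288000 + 0.559625 + 0.117125) / 0.4215875 = 1.07825 / 0.4215875 ≈ 2.5576.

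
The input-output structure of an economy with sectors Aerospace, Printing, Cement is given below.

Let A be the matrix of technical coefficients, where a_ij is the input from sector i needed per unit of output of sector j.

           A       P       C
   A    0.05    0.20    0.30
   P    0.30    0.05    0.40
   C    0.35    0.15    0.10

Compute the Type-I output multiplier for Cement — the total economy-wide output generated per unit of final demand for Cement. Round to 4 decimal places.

m_C = 2.9955

I − A =
  [   0.95    -0.20    -0.30]
  [  -0.30     0.95    -0.40]
  [  -0.35    -0.15     0.90]
Cofactors of I−A, C_ij = (−1)^(i+j)·(minor ij) (rows/columns in the sector order above):
  C_11 = (0.95)(0.90) − (-0.40)(-0.15) = 0.7950
  C_12 = −[(-0.30)(0.90) − (-0.40)(-0.35)] = 0.4100
  C_13 = (-0.30)(-0.15) − (0.95)(-0.35) = 0.3775
  C_21 = −[(-0.20)(0.90) − (-0.30)(-0.15)] = 0.2250
  C_22 = (0.95)(0.90) − (-0.30)(-0.35) = 0.7500
  C_23 = −[(0.95)(-0.15) − (-0.20)(-0.35)] = 0.2125
  C_31 = (-0.20)(-0.40) − (-0.30)(0.95) = 0.3650
  C_32 = −[(0.95)(-0.40) − (-0.30)(-0.30)] = 0.4700
  C_33 = (0.95)(0.95) − (-0.20)(-0.30) = 0.8425
det(I−A) = Σ_j (I−A)_1j·C_1j = (0.95)(0.7950) + (-0.20)(0.4100) + (-0.30)(0.3775) = 0.5600
adj(I−A) = Cᵀ =
  [ 0.7950   0.2250   0.3650]
  [ 0.4100   0.7500   0.4700]
  [ 0.3775   0.2125   0.8425]
(I − A)⁻¹ = adj(I−A) / det(I−A) ≈
  [   1.41964     0.40179     0.65179]
  [   0.73214     1.33929     0.83929]
  [   0.67411     0.37946     1.50446]
The output multiplier for sector j is the column-j sum of the Leontief inverse (I − A)⁻¹ = adj(I−A) / det(I−A).
Column C of adj(I−A): (0.3650, 0.4700, 0.8425); det(I−A) = 0.5600.
m_C = (0.3650 + 0.4700 + 0.8425) / 0.5600 = 1.6775 / 0.5600 ≈ 2.9955.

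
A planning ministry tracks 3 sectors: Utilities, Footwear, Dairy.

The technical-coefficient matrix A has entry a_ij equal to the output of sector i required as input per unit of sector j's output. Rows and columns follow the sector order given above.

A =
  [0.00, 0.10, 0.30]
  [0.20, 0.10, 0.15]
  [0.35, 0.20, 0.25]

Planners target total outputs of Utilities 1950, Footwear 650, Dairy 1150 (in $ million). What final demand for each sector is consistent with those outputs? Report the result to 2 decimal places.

d_U = 1540.00, d_F = 22.50, d_D = 50.00

I − A =
  [   1.00    -0.10    -0.30]
  [  -0.20     0.90    -0.15]
  [  -0.35    -0.20     0.75]
d = (I − A) x:
  d_U = (+1.00)·1950 + (-0.10)·650 + (-0.30)·1150 = 1540.00
  d_F = (-0.20)·1950 + (+0.90)·650 + (-0.15)·1150 = 22.50
  d_D = (-0.35)·1950 + (-0.20)·650 + (+0.75)·1150 = 50.00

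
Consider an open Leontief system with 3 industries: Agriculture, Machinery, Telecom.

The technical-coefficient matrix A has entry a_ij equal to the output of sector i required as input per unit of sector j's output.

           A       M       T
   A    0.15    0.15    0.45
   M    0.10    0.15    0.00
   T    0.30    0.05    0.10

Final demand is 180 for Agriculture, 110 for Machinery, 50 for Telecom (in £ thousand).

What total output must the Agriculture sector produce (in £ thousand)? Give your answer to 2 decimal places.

x_A = 335.06

I − A =
  [   0.85    -0.15    -0.45]
  [  -0.10     0.85     0.00]
  [  -0.30    -0.05     0.90]
Cofactors of I−A, C_ij = (−1)^(i+j)·(minor ij) (rows/columns in the sector order above):
  C_11 = (0.85)(0.90) − (0.00)(-0.05) = 0.7650
  C_12 = −[(-0.10)(0.90) − (0.00)(-0.30)] = 0.0900
  C_13 = (-0.10)(-0.05) − (0.85)(-0.30) = 0.2600
  C_21 = −[(-0.15)(0.90) − (-0.45)(-0.05)] = 0.1575
  C_22 = (0.85)(0.90) − (-0.45)(-0.30) = 0.6300
  C_23 = −[(0.85)(-0.05) − (-0.15)(-0.30)] = 0.0875
  C_31 = (-0.15)(0.00) − (-0.45)(0.85) = 0.3825
  C_32 = −[(0.85)(0.00) − (-0.45)(-0.10)] = 0.0450
  C_33 = (0.85)(0.85) − (-0.15)(-0.10) = 0.7075
det(I−A) = Σ_j (I−A)_1j·C_1j = (0.85)(0.7650) + (-0.15)(0.0900) + (-0.45)(0.2600) = 0.51975
adj(I−A) = Cᵀ =
  [ 0.7650   0.1575   0.3825]
  [ 0.0900   0.6300   0.0450]
  [ 0.2600   0.0875   0.7075]
(I − A)⁻¹ = adj(I−A) / det(I−A) ≈
  [   1.4719     0.3030     0.7359]
  [   0.1732     1.2121     0.0866]
  [   0.5002     0.1684     1.3612]
x = (I − A)⁻¹ d = adj(I−A)·d / det(I−A), with det(I−A) = 0.51975:
  x_A = (0.7650·180 + 0.1575·110 + 0.3825·50) / 0.51975 = 174.15 / 0.51975 ≈ 335.06
  x_M = (0.0900·180 + 0.6300·110 + 0.0450·50) / 0.51975 = 87.75 / 0.51975 ≈ 168.83
  x_T = (0.2600·180 + 0.0875·110 + 0.7075·50) / 0.51975 = 91.80 / 0.51975 ≈ 176.62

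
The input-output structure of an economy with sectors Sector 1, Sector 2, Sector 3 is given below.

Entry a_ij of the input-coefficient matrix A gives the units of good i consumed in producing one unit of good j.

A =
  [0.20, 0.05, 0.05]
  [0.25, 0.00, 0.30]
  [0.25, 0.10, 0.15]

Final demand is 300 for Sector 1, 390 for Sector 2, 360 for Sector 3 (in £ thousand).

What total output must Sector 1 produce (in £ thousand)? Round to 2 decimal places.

I − A =
  [   0.80    -0.05    -0.05]
  [  -0.25     1.00    -0.30]
  [  -0.25    -0.10     0.85]
Cofactors of I−A, C_ij = (−1)^(i+j)·(minor ij) (rows/columns in the sector order above):
  C_11 = (1.00)(0.85) − (-0.30)(-0.10) = 0.8200
  C_12 = −[(-0.25)(0.85) − (-0.30)(-0.25)] = 0.2875
  C_13 = (-0.25)(-0.10) − (1.00)(-0.25) = 0.2750
  C_21 = −[(-0.05)(0.85) − (-0.05)(-0.10)] = 0.0475
  C_22 = (0.80)(0.85) − (-0.05)(-0.25) = 0.6675
  C_23 = −[(0.80)(-0.10) − (-0.05)(-0.25)] = 0.0925
  C_31 = (-0.05)(-0.30) − (-0.05)(1.00) = 0.0650
  C_32 = −[(0.80)(-0.30) − (-0.05)(-0.25)] = 0.2525
  C_33 = (0.80)(1.00) − (-0.05)(-0.25) = 0.7875
det(I−A) = Σ_j (I−A)_1j·C_1j = (0.80)(0.8200) + (-0.05)(0.2875) + (-0.05)(0.2750) = 0.627875
adj(I−A) = Cᵀ =
  [ 0.8200   0.0475   0.0650]
  [ 0.2875   0.6675   0.2525]
  [ 0.2750   0.0925   0.7875]
(I − A)⁻¹ = adj(I−A) / det(I−A) ≈
  [   1.3060     0.0757     0.1035]
  [   0.4579     1.0631     0.4022]
  [   0.4380     0.1473     1.2542]
x = (I − A)⁻¹ d = adj(I−A)·d / det(I−A), with det(I−A) = 0.627875:
  x_1 = (0.8200·300 + 0.0475·390 + 0.0650·360) / 0.627875 = 287.925 / 0.627875 ≈ 458.57
  x_2 = (0.2875·300 + 0.6675·390 + 0.2525·360) / 0.627875 = 437.475 / 0.627875 ≈ 696.75
  x_3 = (0.2750·300 + 0.0925·390 + 0.7875·360) / 0.627875 = 402.075 / 0.627875 ≈ 640.37

x_1 = 458.57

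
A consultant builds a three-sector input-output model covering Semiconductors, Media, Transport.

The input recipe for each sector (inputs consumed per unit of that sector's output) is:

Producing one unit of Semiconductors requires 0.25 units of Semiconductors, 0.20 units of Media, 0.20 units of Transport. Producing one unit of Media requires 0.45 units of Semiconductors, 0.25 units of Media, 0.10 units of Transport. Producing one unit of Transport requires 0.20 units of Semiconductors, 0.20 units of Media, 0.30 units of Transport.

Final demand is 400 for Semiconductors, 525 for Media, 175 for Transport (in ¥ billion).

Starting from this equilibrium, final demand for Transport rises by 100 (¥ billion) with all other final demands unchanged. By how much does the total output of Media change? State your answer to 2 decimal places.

Δx_2 = 72.04

I − A =
  [   0.75    -0.45    -0.20]
  [  -0.20     0.75    -0.20]
  [  -0.20    -0.10     0.70]
Cofactors of I−A, C_ij = (−1)^(i+j)·(minor ij) (rows/columns in the sector order above):
  C_11 = (0.75)(0.70) − (-0.20)(-0.10) = 0.5050
  C_12 = −[(-0.20)(0.70) − (-0.20)(-0.20)] = 0.1800
  C_13 = (-0.20)(-0.10) − (0.75)(-0.20) = 0.1700
  C_21 = −[(-0.45)(0.70) − (-0.20)(-0.10)] = 0.3350
  C_22 = (0.75)(0.70) − (-0.20)(-0.20) = 0.4850
  C_23 = −[(0.75)(-0.10) − (-0.45)(-0.20)] = 0.1650
  C_31 = (-0.45)(-0.20) − (-0.20)(0.75) = 0.2400
  C_32 = −[(0.75)(-0.20) − (-0.20)(-0.20)] = 0.1900
  C_33 = (0.75)(0.75) − (-0.45)(-0.20) = 0.4725
det(I−A) = Σ_j (I−A)_1j·C_1j = (0.75)(0.5050) + (-0.45)(0.1800) + (-0.20)(0.1700) = 0.26375
adj(I−A) = Cᵀ =
  [ 0.5050   0.3350   0.2400]
  [ 0.1800   0.4850   0.1900]
  [ 0.1700   0.1650   0.4725]
(I − A)⁻¹ = adj(I−A) / det(I−A) ≈
  [   1.9147     1.2701     0.9100]
  [   0.6825     1.8389     0.7204]
  [   0.6445     0.6256     1.7915]
Δx = (I − A)⁻¹ Δd with Δd having +100 in the Transport component and 0 elsewhere.
So Δx_2 = L_23 · (+100), where L_23 = adj(I−A)_23 / det(I−A) = 0.1900 / 0.26375.
Δx_2 = 0.1900 × (+100) / 0.26375 = 19.00 / 0.26375 ≈ 72.04.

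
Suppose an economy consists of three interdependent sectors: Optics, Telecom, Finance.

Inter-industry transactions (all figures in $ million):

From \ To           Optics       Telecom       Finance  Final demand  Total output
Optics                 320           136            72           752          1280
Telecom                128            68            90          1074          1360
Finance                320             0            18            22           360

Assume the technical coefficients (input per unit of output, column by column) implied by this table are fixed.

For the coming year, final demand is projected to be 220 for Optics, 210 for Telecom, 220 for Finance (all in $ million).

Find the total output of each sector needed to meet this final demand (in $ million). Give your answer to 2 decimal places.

x_O = 433.16, x_T = 357.59, x_F = 345.57

Technical coefficients a_ij = z_ij / X_j:
  a_OO = 320/1280 = 0.25, a_TO = 128/1280 = 0.10, a_FO = 320/1280 = 0.25
  a_OT = 136/1360 = 0.10, a_TT = 68/1360 = 0.05, a_FT = 0/1360 = 0.00
  a_OF = 72/360 = 0.20, a_TF = 90/360 = 0.25, a_FF = 18/360 = 0.05
I − A =
  [   0.75    -0.10    -0.20]
  [  -0.10     0.95    -0.25]
  [  -0.25     0.00     0.95]
Cofactors of I−A, C_ij = (−1)^(i+j)·(minor ij) (rows/columns in the sector order above):
  C_11 = (0.95)(0.95) − (-0.25)(0.00) = 0.9025
  C_12 = −[(-0.10)(0.95) − (-0.25)(-0.25)] = 0.1575
  C_13 = (-0.10)(0.00) − (0.95)(-0.25) = 0.2375
  C_21 = −[(-0.10)(0.95) − (-0.20)(0.00)] = 0.0950
  C_22 = (0.75)(0.95) − (-0.20)(-0.25) = 0.6625
  C_23 = −[(0.75)(0.00) − (-0.10)(-0.25)] = 0.0250
  C_31 = (-0.10)(-0.25) − (-0.20)(0.95) = 0.2150
  C_32 = −[(0.75)(-0.25) − (-0.20)(-0.10)] = 0.2075
  C_33 = (0.75)(0.95) − (-0.10)(-0.10) = 0.7025
det(I−A) = Σ_j (I−A)_1j·C_1j = (0.75)(0.9025) + (-0.10)(0.1575) + (-0.20)(0.2375) = 0.613625
adj(I−A) = Cᵀ =
  [ 0.9025   0.0950   0.2150]
  [ 0.1575   0.6625   0.2075]
  [ 0.2375   0.0250   0.7025]
(I − A)⁻¹ = adj(I−A) / det(I−A) ≈
  [   1.4708     0.1548     0.3504]
  [   0.2567     1.0796     0.3382]
  [   0.3870     0.0407     1.1448]
x = (I − A)⁻¹ d = adj(I−A)·d / det(I−A), with det(I−A) = 0.613625:
  x_O = (0.9025·220 + 0.0950·210 + 0.2150·220) / 0.613625 = 265.80 / 0.613625 ≈ 433.16
  x_T = (0.1575·220 + 0.6625·210 + 0.2075·220) / 0.613625 = 219.425 / 0.613625 ≈ 357.59
  x_F = (0.2375·220 + 0.0250·210 + 0.7025·220) / 0.613625 = 212.05 / 0.613625 ≈ 345.57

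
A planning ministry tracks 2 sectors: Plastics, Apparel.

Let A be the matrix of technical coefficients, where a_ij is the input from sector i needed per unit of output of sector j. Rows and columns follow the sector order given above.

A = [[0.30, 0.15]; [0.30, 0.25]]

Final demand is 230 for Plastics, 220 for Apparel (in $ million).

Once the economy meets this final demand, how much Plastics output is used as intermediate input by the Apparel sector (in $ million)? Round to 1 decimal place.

I − A =
  [   0.70    -0.15]
  [  -0.30     0.75]
det(I−A) = (0.70)(0.75) − (-0.15)(-0.30) = 0.4800
adj(I−A) = [[0.75, 0.15], [0.30, 0.70]]
(I − A)⁻¹ = adj(I−A) / det(I−A) ≈
  [   1.5625     0.3125]
  [   0.6250     1.4583]
First solve x = (I − A)⁻¹ d = adj(I−A)·d / det(I−A); in particular x_2 = (0.30·230 + 0.70·220) / 0.4800 = 223.00 / 0.4800 ≈ 464.583.
Intermediate flow from 1 to 2: z_12 = a_12 · x_2 = 0.15 × 223.00 / 0.4800 = 33.45 / 0.4800 ≈ 69.7.

z_12 = 69.7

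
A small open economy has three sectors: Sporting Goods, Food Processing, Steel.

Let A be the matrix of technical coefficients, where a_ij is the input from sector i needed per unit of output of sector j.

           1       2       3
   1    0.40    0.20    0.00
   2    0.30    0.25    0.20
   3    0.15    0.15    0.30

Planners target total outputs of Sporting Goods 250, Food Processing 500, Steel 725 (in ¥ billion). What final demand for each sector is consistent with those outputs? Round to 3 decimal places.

I − A =
  [   0.60    -0.20     0.00]
  [  -0.30     0.75    -0.20]
  [  -0.15    -0.15     0.70]
d = (I − A) x:
  d_1 = (+0.60)·250 + (-0.20)·500 + (+0.00)·725 = 50.000
  d_2 = (-0.30)·250 + (+0.75)·500 + (-0.20)·725 = 155.000
  d_3 = (-0.15)·250 + (-0.15)·500 + (+0.70)·725 = 395.000

d_1 = 50.000, d_2 = 155.000, d_3 = 395.000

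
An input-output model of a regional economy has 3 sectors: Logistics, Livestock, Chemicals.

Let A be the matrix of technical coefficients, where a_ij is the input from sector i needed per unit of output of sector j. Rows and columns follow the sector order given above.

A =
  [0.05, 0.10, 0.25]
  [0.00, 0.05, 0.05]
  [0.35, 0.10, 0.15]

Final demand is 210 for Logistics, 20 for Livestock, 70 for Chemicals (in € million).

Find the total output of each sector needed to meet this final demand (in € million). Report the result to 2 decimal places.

x_1 = 277.05, x_2 = 31.59, x_3 = 200.15

I − A =
  [   0.95    -0.10    -0.25]
  [   0.00     0.95    -0.05]
  [  -0.35    -0.10     0.85]
Cofactors of I−A, C_ij = (−1)^(i+j)·(minor ij) (rows/columns in the sector order above):
  C_11 = (0.95)(0.85) − (-0.05)(-0.10) = 0.8025
  C_12 = −[(0.00)(0.85) − (-0.05)(-0.35)] = 0.0175
  C_13 = (0.00)(-0.10) − (0.95)(-0.35) = 0.3325
  C_21 = −[(-0.10)(0.85) − (-0.25)(-0.10)] = 0.1100
  C_22 = (0.95)(0.85) − (-0.25)(-0.35) = 0.7200
  C_23 = −[(0.95)(-0.10) − (-0.10)(-0.35)] = 0.1300
  C_31 = (-0.10)(-0.05) − (-0.25)(0.95) = 0.2425
  C_32 = −[(0.95)(-0.05) − (-0.25)(0.00)] = 0.0475
  C_33 = (0.95)(0.95) − (-0.10)(0.00) = 0.9025
det(I−A) = Σ_j (I−A)_1j·C_1j = (0.95)(0.8025) + (-0.10)(0.0175) + (-0.25)(0.3325) = 0.6775
adj(I−A) = Cᵀ =
  [ 0.8025   0.1100   0.2425]
  [ 0.0175   0.7200   0.0475]
  [ 0.3325   0.1300   0.9025]
(I − A)⁻¹ = adj(I−A) / det(I−A) ≈
  [   1.1845     0.1624     0.3579]
  [   0.0258     1.0627     0.0701]
  [   0.4908     0.1919     1.3321]
x = (I − A)⁻¹ d = adj(I−A)·d / det(I−A), with det(I−A) = 0.6775:
  x_1 = (0.8025·210 + 0.1100·20 + 0.2425·70) / 0.6775 = 187.70 / 0.6775 ≈ 277.05
  x_2 = (0.0175·210 + 0.7200·20 + 0.0475·70) / 0.6775 = 21.40 / 0.6775 ≈ 31.59
  x_3 = (0.3325·210 + 0.1300·20 + 0.9025·70) / 0.6775 = 135.60 / 0.6775 ≈ 200.15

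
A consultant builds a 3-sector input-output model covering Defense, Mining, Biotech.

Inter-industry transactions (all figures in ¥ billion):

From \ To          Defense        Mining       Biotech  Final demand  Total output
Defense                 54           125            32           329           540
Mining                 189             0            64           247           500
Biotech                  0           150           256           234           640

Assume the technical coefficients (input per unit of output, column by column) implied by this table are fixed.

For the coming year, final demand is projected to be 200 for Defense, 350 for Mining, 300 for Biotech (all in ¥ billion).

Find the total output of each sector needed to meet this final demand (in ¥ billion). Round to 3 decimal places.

x_D = 426.689, x_M = 578.254, x_B = 789.127

Technical coefficients a_ij = z_ij / X_j:
  a_DD = 54/540 = 0.10, a_MD = 189/540 = 0.35, a_BD = 0/540 = 0.00
  a_DM = 125/500 = 0.25, a_MM = 0/500 = 0.00, a_BM = 150/500 = 0.30
  a_DB = 32/640 = 0.05, a_MB = 64/640 = 0.10, a_BB = 256/640 = 0.40
I − A =
  [   0.90    -0.25    -0.05]
  [  -0.35     1.00    -0.10]
  [   0.00    -0.30     0.60]
Cofactors of I−A, C_ij = (−1)^(i+j)·(minor ij) (rows/columns in the sector order above):
  C_11 = (1.00)(0.60) − (-0.10)(-0.30) = 0.5700
  C_12 = −[(-0.35)(0.60) − (-0.10)(0.00)] = 0.2100
  C_13 = (-0.35)(-0.30) − (1.00)(0.00) = 0.1050
  C_21 = −[(-0.25)(0.60) − (-0.05)(-0.30)] = 0.1650
  C_22 = (0.90)(0.60) − (-0.05)(0.00) = 0.5400
  C_23 = −[(0.90)(-0.30) − (-0.25)(0.00)] = 0.2700
  C_31 = (-0.25)(-0.10) − (-0.05)(1.00) = 0.0750
  C_32 = −[(0.90)(-0.10) − (-0.05)(-0.35)] = 0.1075
  C_33 = (0.90)(1.00) − (-0.25)(-0.35) = 0.8125
det(I−A) = Σ_j (I−A)_1j·C_1j = (0.90)(0.5700) + (-0.25)(0.2100) + (-0.05)(0.1050) = 0.45525
adj(I−A) = Cᵀ =
  [ 0.5700   0.1650   0.0750]
  [ 0.2100   0.5400   0.1075]
  [ 0.1050   0.2700   0.8125]
(I − A)⁻¹ = adj(I−A) / det(I−A) ≈
  [   1.2521     0.3624     0.1647]
  [   0.4613     1.1862     0.2361]
  [   0.2306     0.5931     1.7847]
x = (I − A)⁻¹ d = adj(I−A)·d / det(I−A), with det(I−A) = 0.45525:
  x_D = (0.5700·200 + 0.1650·350 + 0.0750·300) / 0.45525 = 194.25 / 0.45525 ≈ 426.689
  x_M = (0.2100·200 + 0.5400·350 + 0.1075·300) / 0.45525 = 263.25 / 0.45525 ≈ 578.254
  x_B = (0.1050·200 + 0.2700·350 + 0.8125·300) / 0.45525 = 359.25 / 0.45525 ≈ 789.127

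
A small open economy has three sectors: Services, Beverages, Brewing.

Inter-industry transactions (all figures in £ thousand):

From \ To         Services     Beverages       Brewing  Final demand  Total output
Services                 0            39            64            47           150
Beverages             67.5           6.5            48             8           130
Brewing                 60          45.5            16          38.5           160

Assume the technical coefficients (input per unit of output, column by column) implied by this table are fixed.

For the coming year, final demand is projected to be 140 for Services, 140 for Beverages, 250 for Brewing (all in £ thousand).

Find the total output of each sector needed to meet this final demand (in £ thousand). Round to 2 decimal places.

x_1 = 741.46, x_2 = 787.02, x_3 = 913.38

Technical coefficients a_ij = z_ij / X_j:
  a_11 = 0/150 = 0.00, a_21 = 67.5/150 = 0.45, a_31 = 60/150 = 0.40
  a_12 = 39/130 = 0.30, a_22 = 6.5/130 = 0.05, a_32 = 45.5/130 = 0.35
  a_13 = 64/160 = 0.40, a_23 = 48/160 = 0.30, a_33 = 16/160 = 0.10
I − A =
  [   1.00    -0.30    -0.40]
  [  -0.45     0.95    -0.30]
  [  -0.40    -0.35     0.90]
Cofactors of I−A, C_ij = (−1)^(i+j)·(minor ij) (rows/columns in the sector order above):
  C_11 = (0.95)(0.90) − (-0.30)(-0.35) = 0.7500
  C_12 = −[(-0.45)(0.90) − (-0.30)(-0.40)] = 0.5250
  C_13 = (-0.45)(-0.35) − (0.95)(-0.40) = 0.5375
  C_21 = −[(-0.30)(0.90) − (-0.40)(-0.35)] = 0.4100
  C_22 = (1.00)(0.90) − (-0.40)(-0.40) = 0.7400
  C_23 = −[(1.00)(-0.35) − (-0.30)(-0.40)] = 0.4700
  C_31 = (-0.30)(-0.30) − (-0.40)(0.95) = 0.4700
  C_32 = −[(1.00)(-0.30) − (-0.40)(-0.45)] = 0.4800
  C_33 = (1.00)(0.95) − (-0.30)(-0.45) = 0.8150
det(I−A) = Σ_j (I−A)_1j·C_1j = (1.00)(0.7500) + (-0.30)(0.5250) + (-0.40)(0.5375) = 0.3775
adj(I−A) = Cᵀ =
  [ 0.7500   0.4100   0.4700]
  [ 0.5250   0.7400   0.4800]
  [ 0.5375   0.4700   0.8150]
(I − A)⁻¹ = adj(I−A) / det(I−A) ≈
  [   1.9868     1.0861     1.2450]
  [   1.3907     1.9603     1.2715]
  [   1.4238     1.2450     2.1589]
x = (I − A)⁻¹ d = adj(I−A)·d / det(I−A), with det(I−A) = 0.3775:
  x_1 = (0.7500·140 + 0.4100·140 + 0.4700·250) / 0.3775 = 279.90 / 0.3775 ≈ 741.46
  x_2 = (0.5250·140 + 0.7400·140 + 0.4800·250) / 0.3775 = 297.10 / 0.3775 ≈ 787.02
  x_3 = (0.5375·140 + 0.4700·140 + 0.8150·250) / 0.3775 = 344.80 / 0.3775 ≈ 913.38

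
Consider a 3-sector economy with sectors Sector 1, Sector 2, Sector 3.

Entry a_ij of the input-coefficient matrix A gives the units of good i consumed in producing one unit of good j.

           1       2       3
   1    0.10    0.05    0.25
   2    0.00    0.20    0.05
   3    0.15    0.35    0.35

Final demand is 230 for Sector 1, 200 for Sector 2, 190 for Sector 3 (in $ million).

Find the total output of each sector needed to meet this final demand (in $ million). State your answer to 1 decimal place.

I − A =
  [   0.90    -0.05    -0.25]
  [   0.00     0.80    -0.05]
  [  -0.15    -0.35     0.65]
Cofactors of I−A, C_ij = (−1)^(i+j)·(minor ij) (rows/columns in the sector order above):
  C_11 = (0.80)(0.65) − (-0.05)(-0.35) = 0.5025
  C_12 = −[(0.00)(0.65) − (-0.05)(-0.15)] = 0.0075
  C_13 = (0.00)(-0.35) − (0.80)(-0.15) = 0.1200
  C_21 = −[(-0.05)(0.65) − (-0.25)(-0.35)] = 0.1200
  C_22 = (0.90)(0.65) − (-0.25)(-0.15) = 0.5475
  C_23 = −[(0.90)(-0.35) − (-0.05)(-0.15)] = 0.3225
  C_31 = (-0.05)(-0.05) − (-0.25)(0.80) = 0.2025
  C_32 = −[(0.90)(-0.05) − (-0.25)(0.00)] = 0.0450
  C_33 = (0.90)(0.80) − (-0.05)(0.00) = 0.7200
det(I−A) = Σ_j (I−A)_1j·C_1j = (0.90)(0.5025) + (-0.05)(0.0075) + (-0.25)(0.1200) = 0.421875
adj(I−A) = Cᵀ =
  [ 0.5025   0.1200   0.2025]
  [ 0.0075   0.5475   0.0450]
  [ 0.1200   0.3225   0.7200]
(I − A)⁻¹ = adj(I−A) / det(I−A) ≈
  [   1.1911     0.2844     0.4800]
  [   0.0178     1.2978     0.1067]
  [   0.2844     0.7644     1.7067]
x = (I − A)⁻¹ d = adj(I−A)·d / det(I−A), with det(I−A) = 0.421875:
  x_1 = (0.5025·230 + 0.1200·200 + 0.2025·190) / 0.421875 = 178.05 / 0.421875 ≈ 422.0
  x_2 = (0.0075·230 + 0.5475·200 + 0.0450·190) / 0.421875 = 119.775 / 0.421875 ≈ 283.9
  x_3 = (0.1200·230 + 0.3225·200 + 0.7200·190) / 0.421875 = 228.90 / 0.421875 ≈ 542.6

x_1 = 422.0, x_2 = 283.9, x_3 = 542.6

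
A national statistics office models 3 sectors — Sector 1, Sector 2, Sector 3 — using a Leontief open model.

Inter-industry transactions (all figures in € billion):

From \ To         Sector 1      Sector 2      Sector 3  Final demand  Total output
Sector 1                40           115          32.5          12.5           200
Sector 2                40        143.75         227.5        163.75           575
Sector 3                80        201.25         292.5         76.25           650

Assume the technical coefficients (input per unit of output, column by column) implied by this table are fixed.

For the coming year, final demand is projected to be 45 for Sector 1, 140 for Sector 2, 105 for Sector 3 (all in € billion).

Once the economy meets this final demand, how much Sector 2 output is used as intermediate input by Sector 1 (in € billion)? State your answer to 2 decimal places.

Technical coefficients a_ij = z_ij / X_j:
  a_11 = 40/200 = 0.20, a_21 = 40/200 = 0.20, a_31 = 80/200 = 0.40
  a_12 = 115/575 = 0.20, a_22 = 143.75/575 = 0.25, a_32 = 201.25/575 = 0.35
  a_13 = 32.5/650 = 0.05, a_23 = 227.5/650 = 0.35, a_33 = 292.5/650 = 0.45
I − A =
  [   0.80    -0.20    -0.05]
  [  -0.20     0.75    -0.35]
  [  -0.40    -0.35     0.55]
Cofactors of I−A, C_ij = (−1)^(i+j)·(minor ij) (rows/columns in the sector order above):
  C_11 = (0.75)(0.55) − (-0.35)(-0.35) = 0.2900
  C_12 = −[(-0.20)(0.55) − (-0.35)(-0.40)] = 0.2500
  C_13 = (-0.20)(-0.35) − (0.75)(-0.40) = 0.3700
  C_21 = −[(-0.20)(0.55) − (-0.05)(-0.35)] = 0.1275
  C_22 = (0.80)(0.55) − (-0.05)(-0.40) = 0.4200
  C_23 = −[(0.80)(-0.35) − (-0.20)(-0.40)] = 0.3600
  C_31 = (-0.20)(-0.35) − (-0.05)(0.75) = 0.1075
  C_32 = −[(0.80)(-0.35) − (-0.05)(-0.20)] = 0.2900
  C_33 = (0.80)(0.75) − (-0.20)(-0.20) = 0.5600
det(I−A) = Σ_j (I−A)_1j·C_1j = (0.80)(0.2900) + (-0.20)(0.2500) + (-0.05)(0.3700) = 0.1635
adj(I−A) = Cᵀ =
  [ 0.2900   0.1275   0.1075]
  [ 0.2500   0.4200   0.2900]
  [ 0.3700   0.3600   0.5600]
(I − A)⁻¹ = adj(I−A) / det(I−A) ≈
  [   1.7737     0.7798     0.6575]
  [   1.5291     2.5688     1.7737]
  [   2.2630     2.2018     3.4251]
First solve x = (I − A)⁻¹ d = adj(I−A)·d / det(I−A); in particular x_1 = (0.2900·45 + 0.1275·140 + 0.1075·105) / 0.1635 = 42.1875 / 0.1635 ≈ 258.0275.
Intermediate flow from 2 to 1: z_21 = a_21 · x_1 = 0.20 × 42.1875 / 0.1635 = 8.4375 / 0.1635 ≈ 51.61.

z_21 = 51.61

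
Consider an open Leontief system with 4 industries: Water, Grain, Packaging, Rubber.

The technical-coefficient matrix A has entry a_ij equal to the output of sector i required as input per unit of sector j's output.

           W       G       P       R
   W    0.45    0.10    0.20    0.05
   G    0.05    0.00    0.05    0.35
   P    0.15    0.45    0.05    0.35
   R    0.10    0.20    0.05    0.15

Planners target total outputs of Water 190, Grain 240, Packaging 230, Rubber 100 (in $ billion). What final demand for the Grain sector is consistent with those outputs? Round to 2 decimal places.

I − A =
  [   0.55    -0.10    -0.20    -0.05]
  [  -0.05     1.00    -0.05    -0.35]
  [  -0.15    -0.45     0.95    -0.35]
  [  -0.10    -0.20    -0.05     0.85]
d = (I − A) x:
  d_W = (+0.55)·190 + (-0.10)·240 + (-0.20)·230 + (-0.05)·100 = 29.50
  d_G = (-0.05)·190 + (+1.00)·240 + (-0.05)·230 + (-0.35)·100 = 184.00
  d_P = (-0.15)·190 + (-0.45)·240 + (+0.95)·230 + (-0.35)·100 = 47.00
  d_R = (-0.10)·190 + (-0.20)·240 + (-0.05)·230 + (+0.85)·100 = 6.50

d_G = 184.00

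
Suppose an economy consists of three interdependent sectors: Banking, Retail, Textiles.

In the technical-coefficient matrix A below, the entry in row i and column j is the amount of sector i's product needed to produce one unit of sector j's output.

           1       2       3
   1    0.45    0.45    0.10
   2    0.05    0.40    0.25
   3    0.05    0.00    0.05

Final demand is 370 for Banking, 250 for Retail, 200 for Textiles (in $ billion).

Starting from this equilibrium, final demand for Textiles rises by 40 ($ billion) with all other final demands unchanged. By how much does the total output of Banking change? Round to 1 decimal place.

Δx_1 = 24.3

I − A =
  [   0.55    -0.45    -0.10]
  [  -0.05     0.60    -0.25]
  [  -0.05     0.00     0.95]
Cofactors of I−A, C_ij = (−1)^(i+j)·(minor ij) (rows/columns in the sector order above):
  C_11 = (0.60)(0.95) − (-0.25)(0.00) = 0.5700
  C_12 = −[(-0.05)(0.95) − (-0.25)(-0.05)] = 0.0600
  C_13 = (-0.05)(0.00) − (0.60)(-0.05) = 0.0300
  C_21 = −[(-0.45)(0.95) − (-0.10)(0.00)] = 0.4275
  C_22 = (0.55)(0.95) − (-0.10)(-0.05) = 0.5175
  C_23 = −[(0.55)(0.00) − (-0.45)(-0.05)] = 0.0225
  C_31 = (-0.45)(-0.25) − (-0.10)(0.60) = 0.1725
  C_32 = −[(0.55)(-0.25) − (-0.10)(-0.05)] = 0.1425
  C_33 = (0.55)(0.60) − (-0.45)(-0.05) = 0.3075
det(I−A) = Σ_j (I−A)_1j·C_1j = (0.55)(0.5700) + (-0.45)(0.0600) + (-0.10)(0.0300) = 0.2835
adj(I−A) = Cᵀ =
  [ 0.5700   0.4275   0.1725]
  [ 0.0600   0.5175   0.1425]
  [ 0.0300   0.0225   0.3075]
(I − A)⁻¹ = adj(I−A) / det(I−A) ≈
  [   2.0106     1.5079     0.6085]
  [   0.2116     1.8254     0.5026]
  [   0.1058     0.0794     1.0847]
Δx = (I − A)⁻¹ Δd with Δd having +40 in the Textiles component and 0 elsewhere.
So Δx_1 = L_13 · (+40), where L_13 = adj(I−A)_13 / det(I−A) = 0.1725 / 0.2835.
Δx_1 = 0.1725 × (+40) / 0.2835 = 6.90 / 0.2835 ≈ 24.3.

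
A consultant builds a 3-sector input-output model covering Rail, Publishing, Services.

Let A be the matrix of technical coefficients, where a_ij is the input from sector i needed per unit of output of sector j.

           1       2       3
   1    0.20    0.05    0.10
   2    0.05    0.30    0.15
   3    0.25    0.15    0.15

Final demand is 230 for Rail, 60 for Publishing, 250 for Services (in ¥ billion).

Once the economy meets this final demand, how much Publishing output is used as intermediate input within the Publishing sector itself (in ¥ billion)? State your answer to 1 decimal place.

I − A =
  [   0.80    -0.05    -0.10]
  [  -0.05     0.70    -0.15]
  [  -0.25    -0.15     0.85]
Cofactors of I−A, C_ij = (−1)^(i+j)·(minor ij) (rows/columns in the sector order above):
  C_11 = (0.70)(0.85) − (-0.15)(-0.15) = 0.5725
  C_12 = −[(-0.05)(0.85) − (-0.15)(-0.25)] = 0.0800
  C_13 = (-0.05)(-0.15) − (0.70)(-0.25) = 0.1825
  C_21 = −[(-0.05)(0.85) − (-0.10)(-0.15)] = 0.0575
  C_22 = (0.80)(0.85) − (-0.10)(-0.25) = 0.6550
  C_23 = −[(0.80)(-0.15) − (-0.05)(-0.25)] = 0.1325
  C_31 = (-0.05)(-0.15) − (-0.10)(0.70) = 0.0775
  C_32 = −[(0.80)(-0.15) − (-0.10)(-0.05)] = 0.1250
  C_33 = (0.80)(0.70) − (-0.05)(-0.05) = 0.5575
det(I−A) = Σ_j (I−A)_1j·C_1j = (0.80)(0.5725) + (-0.05)(0.0800) + (-0.10)(0.1825) = 0.43575
adj(I−A) = Cᵀ =
  [ 0.5725   0.0575   0.0775]
  [ 0.0800   0.6550   0.1250]
  [ 0.1825   0.1325   0.5575]
(I − A)⁻¹ = adj(I−A) / det(I−A) ≈
  [   1.3138     0.1320     0.1779]
  [   0.1836     1.5032     0.2869]
  [   0.4188     0.3041     1.2794]
First solve x = (I − A)⁻¹ d = adj(I−A)·d / det(I−A); in particular x_2 = (0.0800·230 + 0.6550·60 + 0.1250·250) / 0.43575 = 88.95 / 0.43575 ≈ 204.131.
Intermediate flow from 2 to 2: z_22 = a_22 · x_2 = 0.30 × 88.95 / 0.43575 = 26.685 / 0.43575 ≈ 61.2.

z_22 = 61.2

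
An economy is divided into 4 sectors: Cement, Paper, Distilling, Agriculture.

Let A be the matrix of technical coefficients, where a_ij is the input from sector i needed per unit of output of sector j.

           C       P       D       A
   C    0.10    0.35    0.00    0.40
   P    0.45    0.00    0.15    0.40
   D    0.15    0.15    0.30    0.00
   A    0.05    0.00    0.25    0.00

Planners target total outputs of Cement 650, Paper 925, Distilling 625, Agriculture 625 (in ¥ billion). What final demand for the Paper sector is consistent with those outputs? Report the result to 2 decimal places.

I − A =
  [   0.90    -0.35     0.00    -0.40]
  [  -0.45     1.00    -0.15    -0.40]
  [  -0.15    -0.15     0.70     0.00]
  [  -0.05     0.00    -0.25     1.00]
d = (I − A) x:
  d_C = (+0.90)·650 + (-0.35)·925 + (+0.00)·625 + (-0.40)·625 = 11.25
  d_P = (-0.45)·650 + (+1.00)·925 + (-0.15)·625 + (-0.40)·625 = 288.75
  d_D = (-0.15)·650 + (-0.15)·925 + (+0.70)·625 + (+0.00)·625 = 201.25
  d_A = (-0.05)·650 + (+0.00)·925 + (-0.25)·625 + (+1.00)·625 = 436.25

d_P = 288.75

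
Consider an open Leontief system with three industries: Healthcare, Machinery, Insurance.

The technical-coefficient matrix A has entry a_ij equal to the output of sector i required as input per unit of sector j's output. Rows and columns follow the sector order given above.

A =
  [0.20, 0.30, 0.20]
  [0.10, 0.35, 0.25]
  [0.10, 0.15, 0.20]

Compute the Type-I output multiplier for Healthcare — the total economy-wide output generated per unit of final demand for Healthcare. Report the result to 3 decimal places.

I − A =
  [   0.80    -0.30    -0.20]
  [  -0.10     0.65    -0.25]
  [  -0.10    -0.15     0.80]
Cofactors of I−A, C_ij = (−1)^(i+j)·(minor ij) (rows/columns in the sector order above):
  C_11 = (0.65)(0.80) − (-0.25)(-0.15) = 0.4825
  C_12 = −[(-0.10)(0.80) − (-0.25)(-0.10)] = 0.1050
  C_13 = (-0.10)(-0.15) − (0.65)(-0.10) = 0.0800
  C_21 = −[(-0.30)(0.80) − (-0.20)(-0.15)] = 0.2700
  C_22 = (0.80)(0.80) − (-0.20)(-0.10) = 0.6200
  C_23 = −[(0.80)(-0.15) − (-0.30)(-0.10)] = 0.1500
  C_31 = (-0.30)(-0.25) − (-0.20)(0.65) = 0.2050
  C_32 = −[(0.80)(-0.25) − (-0.20)(-0.10)] = 0.2200
  C_33 = (0.80)(0.65) − (-0.30)(-0.10) = 0.4900
det(I−A) = Σ_j (I−A)_1j·C_1j = (0.80)(0.4825) + (-0.30)(0.1050) + (-0.20)(0.0800) = 0.3385
adj(I−A) = Cᵀ =
  [ 0.4825   0.2700   0.2050]
  [ 0.1050   0.6200   0.2200]
  [ 0.0800   0.1500   0.4900]
(I − A)⁻¹ = adj(I−A) / det(I−A) ≈
  [   1.4254     0.7976     0.6056]
  [   0.3102     1.8316     0.6499]
  [   0.2363     0.4431     1.4476]
The output multiplier for sector j is the column-j sum of the Leontief inverse (I − A)⁻¹ = adj(I−A) / det(I−A).
Column 1 of adj(I−A): (0.4825, 0.1050, 0.0800); det(I−A) = 0.3385.
m_1 = (0.4825 + 0.1050 + 0.0800) / 0.3385 = 0.6675 / 0.3385 ≈ 1.972.

m_1 = 1.972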